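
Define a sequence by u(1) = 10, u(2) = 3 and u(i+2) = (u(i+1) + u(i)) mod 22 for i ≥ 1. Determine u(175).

We have u(1) = 10; u(2) = 3; u(3) = 13; u(4) = 16; u(5) = 7; u(6) = 1; u(7) = 8; u(8) = 9; u(9) = 17; u(10) = 4; u(11) = 21; u(12) = 3; u(13) = 2; u(14) = 5; u(15) = 7; u(16) = 12; u(17) = 19; u(18) = 9; u(19) = 6; u(20) = 15; u(21) = 21; u(22) = 14; u(23) = 13; u(24) = 5; u(25) = 18; u(26) = 1; u(27) = 19; u(28) = 20; u(29) = 17; u(30) = 15; u(31) = 10; u(32) = 3.
The sequence repeats with period 30.
So u(175) = u(1 + ((175-1) mod 30)) = u(25) = 18.

18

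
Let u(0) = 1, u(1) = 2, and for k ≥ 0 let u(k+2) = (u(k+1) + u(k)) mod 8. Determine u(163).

2

We have u(0) = 1; u(1) = 2; u(2) = 3; u(3) = 5; u(4) = 0; u(5) = 5; u(6) = 5; u(7) = 2; u(8) = 7; u(9) = 1; u(10) = 0; u(11) = 1; u(12) = 1; u(13) = 2.
Since (u(12), u(13)) = (u(0), u(1)) = (1, 2) (two consecutive terms determine the rest), the sequence is periodic with period 12.
So u(163) = u(0 + ((163-0) mod 12)) = u(7) = 2.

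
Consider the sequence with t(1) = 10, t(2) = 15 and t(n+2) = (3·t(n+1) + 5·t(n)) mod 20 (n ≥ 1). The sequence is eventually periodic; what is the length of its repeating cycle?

Listing terms: t(1) = 10, t(2) = 15, t(3) = 15, t(4) = 0, t(5) = 15, t(6) = 5, t(7) = 10, t(8) = 15.
The sequence repeats with period 6.

6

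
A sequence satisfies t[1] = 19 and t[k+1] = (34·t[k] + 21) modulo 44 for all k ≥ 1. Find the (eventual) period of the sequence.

11

We have t[1] = 19, t[2] = 7, t[3] = 39, t[4] = 27, t[5] = 15, t[6] = 3, t[7] = 35, t[8] = 23, t[9] = 11, t[10] = 43, t[11] = 31, t[12] = 19.
The sequence repeats with period 11.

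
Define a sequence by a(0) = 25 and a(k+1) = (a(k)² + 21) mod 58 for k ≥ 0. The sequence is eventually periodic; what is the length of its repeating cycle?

6

We have a(0) = 25; a(1) = 8; a(2) = 27; a(3) = 54; a(4) = 37; a(5) = 56; a(6) = 25.
Since a(6) = a(0) = 25, the sequence is periodic with period 6.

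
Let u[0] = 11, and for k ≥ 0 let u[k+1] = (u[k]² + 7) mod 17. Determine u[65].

Listing terms: u[0] = 11,  u[1] = 9,  u[2] = 3,  u[3] = 16,  u[4] = 8,  u[5] = 3.
Since u[5] = u[2] = 3, the sequence is eventually periodic: after a pre-period of length 2 it cycles with period 3.
For k ≥ 2, u[k] depends only on (k - 2) mod 3. (65 - 2) mod 3 = 0, so u[65] = u[2] = 3.

3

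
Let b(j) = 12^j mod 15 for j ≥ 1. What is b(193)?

12

We have b(1) = 12; b(2) = 9; b(3) = 3; b(4) = 6; b(5) = 12.
The sequence repeats with period 4.
(193 - 1) mod 4 = 0, so b(193) = b(1) = 12.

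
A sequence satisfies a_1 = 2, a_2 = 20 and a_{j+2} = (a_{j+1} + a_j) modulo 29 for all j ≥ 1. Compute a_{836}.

26

Listing terms: a_1 = 2,  a_2 = 20,  a_3 = 22,  a_4 = 13,  a_5 = 6,  a_6 = 19,  a_7 = 25,  a_8 = 15,  a_9 = 11,  a_{10} = 26,  a_{11} = 8,  a_{12} = 5,  a_{13} = 13,  a_{14} = 18,  a_{15} = 2,  a_{16} = 20.
Since (a_{15}, a_{16}) = (a_1, a_2) = (2, 20) (two consecutive terms determine the rest), the sequence is periodic with period 14.
So a_{836} = a_{1 + ((836-1) mod 14)} = a_{10} = 26.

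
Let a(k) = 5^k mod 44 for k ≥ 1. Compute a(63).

37

Computing terms: a(1) = 5; a(2) = 25; a(3) = 37; a(4) = 9; a(5) = 1; a(6) = 5.
The sequence repeats with period 5.
So a(63) = a(1 + ((63-1) mod 5)) = a(3) = 37.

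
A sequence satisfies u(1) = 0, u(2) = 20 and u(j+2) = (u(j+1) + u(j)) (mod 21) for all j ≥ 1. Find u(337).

u(1) = 0,  u(2) = 20,  u(3) = 20,  u(4) = 19,  u(5) = 18,  u(6) = 16,  u(7) = 13,  u(8) = 8,  u(9) = 0,  u(10) = 8,  u(11) = 8,  u(12) = 16,  u(13) = 3,  u(14) = 19,  u(15) = 1,  u(16) = 20,  u(17) = 0,  u(18) = 20.
Since (u(17), u(18)) = (u(1), u(2)) = (0, 20) (two consecutive terms determine the rest), the sequence is periodic with period 16.
(337 - 1) mod 16 = 0, so u(337) = u(1) = 0.

0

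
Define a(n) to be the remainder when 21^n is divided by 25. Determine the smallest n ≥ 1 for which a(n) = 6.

4

a(0) = 1, a(1) = 21, a(2) = 16, a(3) = 11, a(4) = 6, a(5) = 1.
Since a(5) = a(0) = 1, the sequence is periodic with period 5.
The value 6 first appears (with n ≥ 1) at a(4).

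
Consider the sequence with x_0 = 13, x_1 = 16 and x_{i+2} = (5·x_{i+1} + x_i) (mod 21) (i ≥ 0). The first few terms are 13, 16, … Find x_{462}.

We have x_0 = 13,  x_1 = 16,  x_2 = 9,  x_3 = 19,  x_4 = 20,  x_5 = 14,  x_6 = 6,  x_7 = 2,  x_8 = 16,  x_9 = 19,  x_{10} = 6,  x_{11} = 7,  x_{12} = 20,  x_{13} = 2,  x_{14} = 9,  x_{15} = 5,  x_{16} = 13,  x_{17} = 7,  x_{18} = 6,  x_{19} = 16,  x_{20} = 2,  x_{21} = 5,  x_{22} = 6,  x_{23} = 14,  x_{24} = 13,  x_{25} = 16.
Since (x_{24}, x_{25}) = (x_0, x_1) = (13, 16) (two consecutive terms determine the rest), the sequence is periodic with period 24.
(462 - 0) mod 24 = 6, so x_{462} = x_6 = 6.

6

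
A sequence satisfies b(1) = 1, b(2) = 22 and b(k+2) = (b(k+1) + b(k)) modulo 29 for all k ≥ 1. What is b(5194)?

21

We have b(1) = 1,  b(2) = 22,  b(3) = 23,  b(4) = 16,  b(5) = 10,  b(6) = 26,  b(7) = 7,  b(8) = 4,  b(9) = 11,  b(10) = 15,  b(11) = 26,  b(12) = 12,  b(13) = 9,  b(14) = 21,  b(15) = 1,  b(16) = 22.
The sequence repeats with period 14.
(5194 - 1) mod 14 = 13, so b(5194) = b(14) = 21.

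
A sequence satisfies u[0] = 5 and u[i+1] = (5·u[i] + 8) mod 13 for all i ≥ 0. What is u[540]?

u[0] = 5, u[1] = 7, u[2] = 4, u[3] = 2, u[4] = 5.
The sequence repeats with period 4.
(540 - 0) mod 4 = 0, so u[540] = u[0] = 5.

5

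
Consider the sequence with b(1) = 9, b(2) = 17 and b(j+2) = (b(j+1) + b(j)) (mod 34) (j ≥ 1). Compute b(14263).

b(1) = 9,  b(2) = 17,  b(3) = 26,  b(4) = 9,  b(5) = 1,  b(6) = 10,  b(7) = 11,  b(8) = 21,  b(9) = 32,  b(10) = 19,  b(11) = 17,  b(12) = 2,  b(13) = 19,  b(14) = 21,  b(15) = 6,  b(16) = 27,  b(17) = 33,  b(18) = 26,  b(19) = 25,  b(20) = 17,  b(21) = 8,  b(22) = 25,  b(23) = 33,  b(24) = 24,  b(25) = 23,  b(26) = 13,  b(27) = 2,  b(28) = 15,  b(29) = 17,  b(30) = 32,  b(31) = 15,  b(32) = 13,  b(33) = 28,  b(34) = 7,  b(35) = 1,  b(36) = 8,  b(37) = 9,  b(38) = 17.
Since (b(37), b(38)) = (b(1), b(2)) = (9, 17) (two consecutive terms determine the rest), the sequence is periodic with period 36.
So b(14263) = b(1 + ((14263-1) mod 36)) = b(7) = 11.

11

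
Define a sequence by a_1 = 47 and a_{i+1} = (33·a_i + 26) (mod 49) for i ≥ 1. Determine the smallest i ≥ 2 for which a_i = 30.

We have a_1 = 47, a_2 = 9, a_3 = 29, a_4 = 3, a_5 = 27, a_6 = 35, a_7 = 5, a_8 = 44, a_9 = 8, a_{10} = 45, a_{11} = 41, a_{12} = 7, a_{13} = 12, a_{14} = 30, a_{15} = 36, a_{16} = 38, a_{17} = 6, a_{18} = 28, a_{19} = 19, a_{20} = 16, a_{21} = 15, a_{22} = 31, a_{23} = 20, a_{24} = 0, a_{25} = 26, a_{26} = 2, a_{27} = 43, a_{28} = 24, a_{29} = 34, a_{30} = 21, a_{31} = 33, a_{32} = 37, a_{33} = 22, a_{34} = 17, a_{35} = 48, a_{36} = 42, a_{37} = 40, a_{38} = 23, a_{39} = 1, a_{40} = 10, a_{41} = 13, a_{42} = 14, a_{43} = 47.
Since a_{43} = a_1 = 47, the sequence is periodic with period 42.
The value 30 first appears (with i ≥ 2) at a_{14}.

14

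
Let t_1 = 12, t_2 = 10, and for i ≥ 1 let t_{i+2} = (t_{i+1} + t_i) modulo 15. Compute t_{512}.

Listing terms: t_1 = 12, t_2 = 10, t_3 = 7, t_4 = 2, t_5 = 9, t_6 = 11, t_7 = 5, t_8 = 1, t_9 = 6, t_{10} = 7, t_{11} = 13, t_{12} = 5, t_{13} = 3, t_{14} = 8, t_{15} = 11, t_{16} = 4, t_{17} = 0, t_{18} = 4, t_{19} = 4, t_{20} = 8, t_{21} = 12, t_{22} = 5, t_{23} = 2, t_{24} = 7, t_{25} = 9, t_{26} = 1, t_{27} = 10, t_{28} = 11, t_{29} = 6, t_{30} = 2, t_{31} = 8, t_{32} = 10, t_{33} = 3, t_{34} = 13, t_{35} = 1, t_{36} = 14, t_{37} = 0, t_{38} = 14, t_{39} = 14, t_{40} = 13, t_{41} = 12, t_{42} = 10.
The sequence repeats with period 40.
So t_{512} = t_{1 + ((512-1) mod 40)} = t_{32} = 10.

10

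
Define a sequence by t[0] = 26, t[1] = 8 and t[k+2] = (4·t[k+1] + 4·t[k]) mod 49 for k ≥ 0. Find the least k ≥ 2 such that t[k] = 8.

7

t[0] = 26; t[1] = 8; t[2] = 38; t[3] = 37; t[4] = 6; t[5] = 25; t[6] = 26; t[7] = 8.
The sequence repeats with period 6.
The value 8 next appears (with k ≥ 2) at t[7].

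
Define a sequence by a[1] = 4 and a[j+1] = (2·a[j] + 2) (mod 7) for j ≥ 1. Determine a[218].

Computing terms: a[1] = 4, a[2] = 3, a[3] = 1, a[4] = 4.
The sequence repeats with period 3.
So a[218] = a[1 + ((218-1) mod 3)] = a[2] = 3.

3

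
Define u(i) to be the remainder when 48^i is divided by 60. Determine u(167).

12

u(0) = 1,  u(1) = 48,  u(2) = 24,  u(3) = 12,  u(4) = 36,  u(5) = 48.
Since u(5) = u(1) = 48, the sequence is eventually periodic: after a pre-period of length 1 it cycles with period 4.
For i ≥ 1, u(i) depends only on (i - 1) mod 4. (167 - 1) mod 4 = 2, so u(167) = u(3) = 12.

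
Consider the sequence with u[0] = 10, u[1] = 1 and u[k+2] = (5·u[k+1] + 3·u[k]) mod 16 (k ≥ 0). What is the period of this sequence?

We have u[0] = 10, u[1] = 1, u[2] = 3, u[3] = 2, u[4] = 3, u[5] = 5, u[6] = 2, u[7] = 9, u[8] = 3, u[9] = 10, u[10] = 11, u[11] = 5, u[12] = 10, u[13] = 1.
The sequence repeats with period 12.

12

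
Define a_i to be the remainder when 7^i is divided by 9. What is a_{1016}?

Computing terms: a_1 = 7, a_2 = 4, a_3 = 1, a_4 = 7.
Since a_4 = a_1 = 7, the sequence is periodic with period 3.
So a_{1016} = a_{1 + ((1016-1) mod 3)} = a_2 = 4.

4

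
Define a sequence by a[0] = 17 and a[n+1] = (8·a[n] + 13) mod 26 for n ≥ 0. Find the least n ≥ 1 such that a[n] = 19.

1

a[0] = 17,  a[1] = 19,  a[2] = 9,  a[3] = 7,  a[4] = 17.
The sequence repeats with period 4.
The value 19 first appears (with n ≥ 1) at a[1].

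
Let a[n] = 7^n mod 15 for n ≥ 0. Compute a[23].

13

Listing terms: a[0] = 1; a[1] = 7; a[2] = 4; a[3] = 13; a[4] = 1.
Since a[4] = a[0] = 1, the sequence is periodic with period 4.
So a[23] = a[0 + ((23-0) mod 4)] = a[3] = 13.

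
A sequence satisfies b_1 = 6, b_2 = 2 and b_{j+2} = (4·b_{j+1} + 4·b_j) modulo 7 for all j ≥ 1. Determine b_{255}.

Listing terms: b_1 = 6,  b_2 = 2,  b_3 = 4,  b_4 = 3,  b_5 = 0,  b_6 = 5,  b_7 = 6,  b_8 = 2.
The sequence repeats with period 6.
(255 - 1) mod 6 = 2, so b_{255} = b_3 = 4.

4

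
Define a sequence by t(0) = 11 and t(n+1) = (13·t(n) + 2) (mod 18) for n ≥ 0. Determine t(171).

11

Listing terms: t(0) = 11, t(1) = 1, t(2) = 15, t(3) = 17, t(4) = 7, t(5) = 3, t(6) = 5, t(7) = 13, t(8) = 9, t(9) = 11.
The sequence repeats with period 9.
(171 - 0) mod 9 = 0, so t(171) = t(0) = 11.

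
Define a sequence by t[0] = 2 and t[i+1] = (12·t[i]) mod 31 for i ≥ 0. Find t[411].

27

Listing terms: t[0] = 2,  t[1] = 24,  t[2] = 9,  t[3] = 15,  t[4] = 25,  t[5] = 21,  t[6] = 4,  t[7] = 17,  t[8] = 18,  t[9] = 30,  t[10] = 19,  t[11] = 11,  t[12] = 8,  t[13] = 3,  t[14] = 5,  t[15] = 29,  t[16] = 7,  t[17] = 22,  t[18] = 16,  t[19] = 6,  t[20] = 10,  t[21] = 27,  t[22] = 14,  t[23] = 13,  t[24] = 1,  t[25] = 12,  t[26] = 20,  t[27] = 23,  t[28] = 28,  t[29] = 26,  t[30] = 2.
The sequence repeats with period 30.
(411 - 0) mod 30 = 21, so t[411] = t[21] = 27.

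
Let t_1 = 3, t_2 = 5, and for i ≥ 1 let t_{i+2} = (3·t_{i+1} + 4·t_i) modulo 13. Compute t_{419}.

Listing terms: t_1 = 3, t_2 = 5, t_3 = 1, t_4 = 10, t_5 = 8, t_6 = 12, t_7 = 3, t_8 = 5.
Since (t_7, t_8) = (t_1, t_2) = (3, 5) (two consecutive terms determine the rest), the sequence is periodic with period 6.
So t_{419} = t_{1 + ((419-1) mod 6)} = t_5 = 8.

8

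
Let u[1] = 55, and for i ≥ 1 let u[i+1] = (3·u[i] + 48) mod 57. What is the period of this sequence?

18

u[1] = 55; u[2] = 42; u[3] = 3; u[4] = 0; u[5] = 48; u[6] = 21; u[7] = 54; u[8] = 39; u[9] = 51; u[10] = 30; u[11] = 24; u[12] = 6; u[13] = 9; u[14] = 18; u[15] = 45; u[16] = 12; u[17] = 27; u[18] = 15; u[19] = 36; u[20] = 42.
Since u[20] = u[2] = 42, the sequence is eventually periodic: after a pre-period of length 1 it cycles with period 18.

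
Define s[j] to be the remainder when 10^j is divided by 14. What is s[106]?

Listing terms: s[0] = 1; s[1] = 10; s[2] = 2; s[3] = 6; s[4] = 4; s[5] = 12; s[6] = 8; s[7] = 10.
Since s[7] = s[1] = 10, the sequence is eventually periodic: after a pre-period of length 1 it cycles with period 6.
For j ≥ 1, s[j] depends only on (j - 1) mod 6. (106 - 1) mod 6 = 3, so s[106] = s[4] = 4.

4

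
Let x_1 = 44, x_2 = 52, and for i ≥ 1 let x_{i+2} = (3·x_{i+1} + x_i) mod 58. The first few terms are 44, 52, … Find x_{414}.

52

x_1 = 44; x_2 = 52; x_3 = 26; x_4 = 14; x_5 = 10; x_6 = 44; x_7 = 26; x_8 = 6; x_9 = 44; x_{10} = 22; x_{11} = 52; x_{12} = 4; x_{13} = 6; x_{14} = 22; x_{15} = 14; x_{16} = 6; x_{17} = 32; x_{18} = 44; x_{19} = 48; x_{20} = 14; x_{21} = 32; x_{22} = 52; x_{23} = 14; x_{24} = 36; x_{25} = 6; x_{26} = 54; x_{27} = 52; x_{28} = 36; x_{29} = 44; x_{30} = 52.
Since (x_{29}, x_{30}) = (x_1, x_2) = (44, 52) (two consecutive terms determine the rest), the sequence is periodic with period 28.
(414 - 1) mod 28 = 21, so x_{414} = x_{22} = 52.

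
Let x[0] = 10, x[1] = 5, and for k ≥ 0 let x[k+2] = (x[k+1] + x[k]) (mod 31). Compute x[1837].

x[0] = 10,  x[1] = 5,  x[2] = 15,  x[3] = 20,  x[4] = 4,  x[5] = 24,  x[6] = 28,  x[7] = 21,  x[8] = 18,  x[9] = 8,  x[10] = 26,  x[11] = 3,  x[12] = 29,  x[13] = 1,  x[14] = 30,  x[15] = 0,  x[16] = 30,  x[17] = 30,  x[18] = 29,  x[19] = 28,  x[20] = 26,  x[21] = 23,  x[22] = 18,  x[23] = 10,  x[24] = 28,  x[25] = 7,  x[26] = 4,  x[27] = 11,  x[28] = 15,  x[29] = 26,  x[30] = 10,  x[31] = 5.
Since (x[30], x[31]) = (x[0], x[1]) = (10, 5) (two consecutive terms determine the rest), the sequence is periodic with period 30.
So x[1837] = x[0 + ((1837-0) mod 30)] = x[7] = 21.

21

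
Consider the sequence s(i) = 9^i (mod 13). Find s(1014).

1

We have s(0) = 1; s(1) = 9; s(2) = 3; s(3) = 1.
Since s(3) = s(0) = 1, the sequence is periodic with period 3.
So s(1014) = s(0 + ((1014-0) mod 3)) = s(0) = 1.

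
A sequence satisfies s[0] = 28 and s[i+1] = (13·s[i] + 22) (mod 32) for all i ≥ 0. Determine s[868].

Computing terms: s[0] = 28, s[1] = 2, s[2] = 16, s[3] = 6, s[4] = 4, s[5] = 10, s[6] = 24, s[7] = 14, s[8] = 12, s[9] = 18, s[10] = 0, s[11] = 22, s[12] = 20, s[13] = 26, s[14] = 8, s[15] = 30, s[16] = 28.
Since s[16] = s[0] = 28, the sequence is periodic with period 16.
So s[868] = s[0 + ((868-0) mod 16)] = s[4] = 4.

4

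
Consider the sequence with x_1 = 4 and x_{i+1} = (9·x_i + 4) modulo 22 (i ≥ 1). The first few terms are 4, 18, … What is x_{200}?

0

x_1 = 4, x_2 = 18, x_3 = 12, x_4 = 2, x_5 = 0, x_6 = 4.
Since x_6 = x_1 = 4, the sequence is periodic with period 5.
(200 - 1) mod 5 = 4, so x_{200} = x_5 = 0.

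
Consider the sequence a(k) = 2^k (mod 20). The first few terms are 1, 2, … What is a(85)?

12

Computing terms: a(0) = 1, a(1) = 2, a(2) = 4, a(3) = 8, a(4) = 16, a(5) = 12, a(6) = 4.
Since a(6) = a(2) = 4, the sequence is eventually periodic: after a pre-period of length 2 it cycles with period 4.
For k ≥ 2, a(k) depends only on (k - 2) mod 4. (85 - 2) mod 4 = 3, so a(85) = a(5) = 12.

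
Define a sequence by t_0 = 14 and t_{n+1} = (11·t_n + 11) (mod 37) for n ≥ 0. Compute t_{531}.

We have t_0 = 14,  t_1 = 17,  t_2 = 13,  t_3 = 6,  t_4 = 3,  t_5 = 7,  t_6 = 14.
The sequence repeats with period 6.
(531 - 0) mod 6 = 3, so t_{531} = t_3 = 6.

6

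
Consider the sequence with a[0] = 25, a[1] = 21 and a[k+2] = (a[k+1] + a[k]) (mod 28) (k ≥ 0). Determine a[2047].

17

a[0] = 25, a[1] = 21, a[2] = 18, a[3] = 11, a[4] = 1, a[5] = 12, a[6] = 13, a[7] = 25, a[8] = 10, a[9] = 7, a[10] = 17, a[11] = 24, a[12] = 13, a[13] = 9, a[14] = 22, a[15] = 3, a[16] = 25, a[17] = 0, a[18] = 25, a[19] = 25, a[20] = 22, a[21] = 19, a[22] = 13, a[23] = 4, a[24] = 17, a[25] = 21, a[26] = 10, a[27] = 3, a[28] = 13, a[29] = 16, a[30] = 1, a[31] = 17, a[32] = 18, a[33] = 7, a[34] = 25, a[35] = 4, a[36] = 1, a[37] = 5, a[38] = 6, a[39] = 11, a[40] = 17, a[41] = 0, a[42] = 17, a[43] = 17, a[44] = 6, a[45] = 23, a[46] = 1, a[47] = 24, a[48] = 25, a[49] = 21.
Since (a[48], a[49]) = (a[0], a[1]) = (25, 21) (two consecutive terms determine the rest), the sequence is periodic with period 48.
So a[2047] = a[0 + ((2047-0) mod 48)] = a[31] = 17.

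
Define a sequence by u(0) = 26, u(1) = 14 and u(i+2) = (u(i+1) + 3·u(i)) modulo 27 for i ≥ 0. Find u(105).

17

We have u(0) = 26; u(1) = 14; u(2) = 11; u(3) = 26; u(4) = 5; u(5) = 2; u(6) = 17; u(7) = 23; u(8) = 20; u(9) = 8; u(10) = 14; u(11) = 11.
Since (u(10), u(11)) = (u(1), u(2)) = (14, 11) (two consecutive terms determine the rest), the sequence is eventually periodic: after a pre-period of length 1 it cycles with period 9.
For i ≥ 1, u(i) depends only on (i - 1) mod 9. (105 - 1) mod 9 = 5, so u(105) = u(6) = 17.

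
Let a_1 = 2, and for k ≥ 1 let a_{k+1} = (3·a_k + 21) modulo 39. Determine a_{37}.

15

Listing terms: a_1 = 2, a_2 = 27, a_3 = 24, a_4 = 15, a_5 = 27.
Since a_5 = a_2 = 27, the sequence is eventually periodic: after a pre-period of length 1 it cycles with period 3.
For k ≥ 2, a_k depends only on (k - 2) mod 3. (37 - 2) mod 3 = 2, so a_{37} = a_4 = 15.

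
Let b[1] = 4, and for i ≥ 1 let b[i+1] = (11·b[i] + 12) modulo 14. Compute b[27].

b[1] = 4, b[2] = 0, b[3] = 12, b[4] = 4.
Since b[4] = b[1] = 4, the sequence is periodic with period 3.
So b[27] = b[1 + ((27-1) mod 3)] = b[3] = 12.

12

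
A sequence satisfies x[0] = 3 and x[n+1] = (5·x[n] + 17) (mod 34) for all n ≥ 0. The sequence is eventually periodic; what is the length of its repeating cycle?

16

We have x[0] = 3; x[1] = 32; x[2] = 7; x[3] = 18; x[4] = 5; x[5] = 8; x[6] = 23; x[7] = 30; x[8] = 31; x[9] = 2; x[10] = 27; x[11] = 16; x[12] = 29; x[13] = 26; x[14] = 11; x[15] = 4; x[16] = 3.
Since x[16] = x[0] = 3, the sequence is periodic with period 16.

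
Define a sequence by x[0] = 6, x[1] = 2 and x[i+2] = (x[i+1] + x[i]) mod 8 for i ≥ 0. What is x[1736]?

0

x[0] = 6, x[1] = 2, x[2] = 0, x[3] = 2, x[4] = 2, x[5] = 4, x[6] = 6, x[7] = 2.
Since (x[6], x[7]) = (x[0], x[1]) = (6, 2) (two consecutive terms determine the rest), the sequence is periodic with period 6.
(1736 - 0) mod 6 = 2, so x[1736] = x[2] = 0.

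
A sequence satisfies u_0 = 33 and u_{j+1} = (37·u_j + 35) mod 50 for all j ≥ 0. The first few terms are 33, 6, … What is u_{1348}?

u_0 = 33,  u_1 = 6,  u_2 = 7,  u_3 = 44,  u_4 = 13,  u_5 = 16,  u_6 = 27,  u_7 = 34,  u_8 = 43,  u_9 = 26,  u_{10} = 47,  u_{11} = 24,  u_{12} = 23,  u_{13} = 36,  u_{14} = 17,  u_{15} = 14,  u_{16} = 3,  u_{17} = 46,  u_{18} = 37,  u_{19} = 4,  u_{20} = 33.
The sequence repeats with period 20.
(1348 - 0) mod 20 = 8, so u_{1348} = u_8 = 43.

43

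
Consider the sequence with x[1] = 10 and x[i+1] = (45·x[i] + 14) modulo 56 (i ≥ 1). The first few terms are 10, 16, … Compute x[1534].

32

Computing terms: x[1] = 10; x[2] = 16; x[3] = 6; x[4] = 4; x[5] = 26; x[6] = 8; x[7] = 38; x[8] = 44; x[9] = 34; x[10] = 32; x[11] = 54; x[12] = 36; x[13] = 10.
The sequence repeats with period 12.
(1534 - 1) mod 12 = 9, so x[1534] = x[10] = 32.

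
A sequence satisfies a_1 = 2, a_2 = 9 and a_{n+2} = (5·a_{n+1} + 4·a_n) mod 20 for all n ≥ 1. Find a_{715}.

We have a_1 = 2, a_2 = 9, a_3 = 13, a_4 = 1, a_5 = 17, a_6 = 9, a_7 = 13.
Since (a_6, a_7) = (a_2, a_3) = (9, 13) (two consecutive terms determine the rest), the sequence is eventually periodic: after a pre-period of length 1 it cycles with period 4.
For n ≥ 2, a_n depends only on (n - 2) mod 4. (715 - 2) mod 4 = 1, so a_{715} = a_3 = 13.

13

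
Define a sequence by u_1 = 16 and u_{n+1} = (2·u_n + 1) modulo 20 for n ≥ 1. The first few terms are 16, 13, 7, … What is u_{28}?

We have u_1 = 16; u_2 = 13; u_3 = 7; u_4 = 15; u_5 = 11; u_6 = 3; u_7 = 7.
Since u_7 = u_3 = 7, the sequence is eventually periodic: after a pre-period of length 2 it cycles with period 4.
For n ≥ 3, u_n depends only on (n - 3) mod 4. (28 - 3) mod 4 = 1, so u_{28} = u_4 = 15.

15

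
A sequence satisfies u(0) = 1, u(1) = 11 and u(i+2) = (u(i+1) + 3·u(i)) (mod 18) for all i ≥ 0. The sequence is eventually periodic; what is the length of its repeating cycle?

3

Listing terms: u(0) = 1; u(1) = 11; u(2) = 14; u(3) = 11; u(4) = 17; u(5) = 14; u(6) = 11.
Since (u(5), u(6)) = (u(2), u(3)) = (14, 11) (two consecutive terms determine the rest), the sequence is eventually periodic: after a pre-period of length 2 it cycles with period 3.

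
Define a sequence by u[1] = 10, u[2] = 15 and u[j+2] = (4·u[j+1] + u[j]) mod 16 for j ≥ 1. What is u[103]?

14

We have u[1] = 10,  u[2] = 15,  u[3] = 6,  u[4] = 7,  u[5] = 2,  u[6] = 15,  u[7] = 14,  u[8] = 7,  u[9] = 10,  u[10] = 15.
Since (u[9], u[10]) = (u[1], u[2]) = (10, 15) (two consecutive terms determine the rest), the sequence is periodic with period 8.
So u[103] = u[1 + ((103-1) mod 8)] = u[7] = 14.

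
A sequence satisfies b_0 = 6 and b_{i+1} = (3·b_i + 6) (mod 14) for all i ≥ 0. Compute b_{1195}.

We have b_0 = 6, b_1 = 10, b_2 = 8, b_3 = 2, b_4 = 12, b_5 = 0, b_6 = 6.
The sequence repeats with period 6.
So b_{1195} = b_{0 + ((1195-0) mod 6)} = b_1 = 10.

10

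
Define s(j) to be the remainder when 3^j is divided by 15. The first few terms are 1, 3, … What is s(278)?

s(0) = 1; s(1) = 3; s(2) = 9; s(3) = 12; s(4) = 6; s(5) = 3.
Since s(5) = s(1) = 3, the sequence is eventually periodic: after a pre-period of length 1 it cycles with period 4.
For j ≥ 1, s(j) depends only on (j - 1) mod 4. (278 - 1) mod 4 = 1, so s(278) = s(2) = 9.

9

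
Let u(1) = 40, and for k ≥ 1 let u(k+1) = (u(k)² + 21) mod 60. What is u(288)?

We have u(1) = 40, u(2) = 1, u(3) = 22, u(4) = 25, u(5) = 46, u(6) = 37, u(7) = 10, u(8) = 1.
Since u(8) = u(2) = 1, the sequence is eventually periodic: after a pre-period of length 1 it cycles with period 6.
For k ≥ 2, u(k) depends only on (k - 2) mod 6. (288 - 2) mod 6 = 4, so u(288) = u(6) = 37.

37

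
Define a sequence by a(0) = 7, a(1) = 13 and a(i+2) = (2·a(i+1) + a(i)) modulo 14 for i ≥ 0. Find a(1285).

13

Computing terms: a(0) = 7; a(1) = 13; a(2) = 5; a(3) = 9; a(4) = 9; a(5) = 13; a(6) = 7; a(7) = 13.
The sequence repeats with period 6.
So a(1285) = a(0 + ((1285-0) mod 6)) = a(1) = 13.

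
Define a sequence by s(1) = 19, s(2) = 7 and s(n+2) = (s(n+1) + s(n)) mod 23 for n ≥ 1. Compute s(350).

20

We have s(1) = 19; s(2) = 7; s(3) = 3; s(4) = 10; s(5) = 13; s(6) = 0; s(7) = 13; s(8) = 13; s(9) = 3; s(10) = 16; s(11) = 19; s(12) = 12; s(13) = 8; s(14) = 20; s(15) = 5; s(16) = 2; s(17) = 7; s(18) = 9; s(19) = 16; s(20) = 2; s(21) = 18; s(22) = 20; s(23) = 15; s(24) = 12; s(25) = 4; s(26) = 16; s(27) = 20; s(28) = 13; s(29) = 10; s(30) = 0; s(31) = 10; s(32) = 10; s(33) = 20; s(34) = 7; s(35) = 4; s(36) = 11; s(37) = 15; s(38) = 3; s(39) = 18; s(40) = 21; s(41) = 16; s(42) = 14; s(43) = 7; s(44) = 21; s(45) = 5; s(46) = 3; s(47) = 8; s(48) = 11; s(49) = 19; s(50) = 7.
The sequence repeats with period 48.
(350 - 1) mod 48 = 13, so s(350) = s(14) = 20.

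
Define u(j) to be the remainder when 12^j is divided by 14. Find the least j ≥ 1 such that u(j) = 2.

Computing terms: u(0) = 1; u(1) = 12; u(2) = 4; u(3) = 6; u(4) = 2; u(5) = 10; u(6) = 8; u(7) = 12.
Since u(7) = u(1) = 12, the sequence is eventually periodic: after a pre-period of length 1 it cycles with period 6.
The value 2 first appears (with j ≥ 1) at u(4).

4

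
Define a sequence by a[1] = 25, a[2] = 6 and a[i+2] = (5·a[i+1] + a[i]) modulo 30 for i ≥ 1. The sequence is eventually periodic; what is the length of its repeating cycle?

Computing terms: a[1] = 25,  a[2] = 6,  a[3] = 25,  a[4] = 11,  a[5] = 20,  a[6] = 21,  a[7] = 5,  a[8] = 16,  a[9] = 25,  a[10] = 21,  a[11] = 10,  a[12] = 11,  a[13] = 5,  a[14] = 6,  a[15] = 5,  a[16] = 1,  a[17] = 10,  a[18] = 21,  a[19] = 25,  a[20] = 26,  a[21] = 5,  a[22] = 21,  a[23] = 20,  a[24] = 1,  a[25] = 25,  a[26] = 6.
The sequence repeats with period 24.

24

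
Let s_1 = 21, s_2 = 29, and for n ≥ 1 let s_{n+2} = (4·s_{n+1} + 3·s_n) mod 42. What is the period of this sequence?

We have s_1 = 21,  s_2 = 29,  s_3 = 11,  s_4 = 5,  s_5 = 11,  s_6 = 17,  s_7 = 17,  s_8 = 35,  s_9 = 23,  s_{10} = 29,  s_{11} = 17,  s_{12} = 29,  s_{13} = 41,  s_{14} = 41,  s_{15} = 35,  s_{16} = 11,  s_{17} = 23,  s_{18} = 41,  s_{19} = 23,  s_{20} = 5,  s_{21} = 5,  s_{22} = 35,  s_{23} = 29,  s_{24} = 11.
Since (s_{23}, s_{24}) = (s_2, s_3) = (29, 11) (two consecutive terms determine the rest), the sequence is eventually periodic: after a pre-period of length 1 it cycles with period 21.

21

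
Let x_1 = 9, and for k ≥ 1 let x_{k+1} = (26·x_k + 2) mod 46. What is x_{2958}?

18

Listing terms: x_1 = 9, x_2 = 6, x_3 = 20, x_4 = 16, x_5 = 4, x_6 = 14, x_7 = 44, x_8 = 42, x_9 = 36, x_{10} = 18, x_{11} = 10, x_{12} = 32, x_{13} = 6.
Since x_{13} = x_2 = 6, the sequence is eventually periodic: after a pre-period of length 1 it cycles with period 11.
For k ≥ 2, x_k depends only on (k - 2) mod 11. (2958 - 2) mod 11 = 8, so x_{2958} = x_{10} = 18.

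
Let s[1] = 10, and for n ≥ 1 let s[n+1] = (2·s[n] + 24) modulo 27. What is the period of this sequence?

Computing terms: s[1] = 10, s[2] = 17, s[3] = 4, s[4] = 5, s[5] = 7, s[6] = 11, s[7] = 19, s[8] = 8, s[9] = 13, s[10] = 23, s[11] = 16, s[12] = 2, s[13] = 1, s[14] = 26, s[15] = 22, s[16] = 14, s[17] = 25, s[18] = 20, s[19] = 10.
Since s[19] = s[1] = 10, the sequence is periodic with period 18.

18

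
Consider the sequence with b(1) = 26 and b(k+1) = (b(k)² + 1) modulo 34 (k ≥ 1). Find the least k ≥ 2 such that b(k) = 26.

7

We have b(1) = 26, b(2) = 31, b(3) = 10, b(4) = 33, b(5) = 2, b(6) = 5, b(7) = 26.
Since b(7) = b(1) = 26, the sequence is periodic with period 6.
The value 26 next appears (with k ≥ 2) at b(7).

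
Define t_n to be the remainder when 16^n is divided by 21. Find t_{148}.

Computing terms: t_1 = 16,  t_2 = 4,  t_3 = 1,  t_4 = 16.
Since t_4 = t_1 = 16, the sequence is periodic with period 3.
(148 - 1) mod 3 = 0, so t_{148} = t_1 = 16.

16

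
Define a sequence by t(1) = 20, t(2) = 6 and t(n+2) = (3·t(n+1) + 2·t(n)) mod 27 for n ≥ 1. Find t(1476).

0

We have t(1) = 20, t(2) = 6, t(3) = 4, t(4) = 24, t(5) = 26, t(6) = 18, t(7) = 25, t(8) = 3, t(9) = 5, t(10) = 21, t(11) = 19, t(12) = 18, t(13) = 11, t(14) = 15, t(15) = 13, t(16) = 15, t(17) = 17, t(18) = 0, t(19) = 7, t(20) = 21, t(21) = 23, t(22) = 3, t(23) = 1, t(24) = 9, t(25) = 2, t(26) = 24, t(27) = 22, t(28) = 6, t(29) = 8, t(30) = 9, t(31) = 16, t(32) = 12, t(33) = 14, t(34) = 12, t(35) = 10, t(36) = 0, t(37) = 20, t(38) = 6.
Since (t(37), t(38)) = (t(1), t(2)) = (20, 6) (two consecutive terms determine the rest), the sequence is periodic with period 36.
So t(1476) = t(1 + ((1476-1) mod 36)) = t(36) = 0.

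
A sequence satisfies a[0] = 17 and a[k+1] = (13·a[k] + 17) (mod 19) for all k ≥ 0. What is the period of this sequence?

a[0] = 17,  a[1] = 10,  a[2] = 14,  a[3] = 9,  a[4] = 1,  a[5] = 11,  a[6] = 8,  a[7] = 7,  a[8] = 13,  a[9] = 15,  a[10] = 3,  a[11] = 18,  a[12] = 4,  a[13] = 12,  a[14] = 2,  a[15] = 5,  a[16] = 6,  a[17] = 0,  a[18] = 17.
Since a[18] = a[0] = 17, the sequence is periodic with period 18.

18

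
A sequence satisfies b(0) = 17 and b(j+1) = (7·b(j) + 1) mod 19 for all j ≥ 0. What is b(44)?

5

Computing terms: b(0) = 17, b(1) = 6, b(2) = 5, b(3) = 17.
The sequence repeats with period 3.
(44 - 0) mod 3 = 2, so b(44) = b(2) = 5.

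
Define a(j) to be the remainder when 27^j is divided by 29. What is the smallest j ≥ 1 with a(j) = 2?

15

We have a(0) = 1, a(1) = 27, a(2) = 4, a(3) = 21, a(4) = 16, a(5) = 26, a(6) = 6, a(7) = 17, a(8) = 24, a(9) = 10, a(10) = 9, a(11) = 11, a(12) = 7, a(13) = 15, a(14) = 28, a(15) = 2, a(16) = 25, a(17) = 8, a(18) = 13, a(19) = 3, a(20) = 23, a(21) = 12, a(22) = 5, a(23) = 19, a(24) = 20, a(25) = 18, a(26) = 22, a(27) = 14, a(28) = 1.
Since a(28) = a(0) = 1, the sequence is periodic with period 28.
The value 2 first appears (with j ≥ 1) at a(15).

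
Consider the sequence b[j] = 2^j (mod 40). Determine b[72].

16

b[1] = 2; b[2] = 4; b[3] = 8; b[4] = 16; b[5] = 32; b[6] = 24; b[7] = 8.
Since b[7] = b[3] = 8, the sequence is eventually periodic: after a pre-period of length 2 it cycles with period 4.
For j ≥ 3, b[j] depends only on (j - 3) mod 4. (72 - 3) mod 4 = 1, so b[72] = b[4] = 16.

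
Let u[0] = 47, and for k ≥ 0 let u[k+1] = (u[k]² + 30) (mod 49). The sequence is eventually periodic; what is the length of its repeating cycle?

We have u[0] = 47; u[1] = 34; u[2] = 10; u[3] = 32; u[4] = 25; u[5] = 18; u[6] = 11; u[7] = 4; u[8] = 46; u[9] = 39; u[10] = 32.
Since u[10] = u[3] = 32, the sequence is eventually periodic: after a pre-period of length 3 it cycles with period 7.

7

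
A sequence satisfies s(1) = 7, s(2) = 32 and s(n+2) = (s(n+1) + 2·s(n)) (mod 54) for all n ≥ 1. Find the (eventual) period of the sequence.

Computing terms: s(1) = 7; s(2) = 32; s(3) = 46; s(4) = 2; s(5) = 40; s(6) = 44; s(7) = 16; s(8) = 50; s(9) = 28; s(10) = 20; s(11) = 22; s(12) = 8; s(13) = 52; s(14) = 14; s(15) = 10; s(16) = 38; s(17) = 4; s(18) = 26; s(19) = 34; s(20) = 32; s(21) = 46.
Since (s(20), s(21)) = (s(2), s(3)) = (32, 46) (two consecutive terms determine the rest), the sequence is eventually periodic: after a pre-period of length 1 it cycles with period 18.

18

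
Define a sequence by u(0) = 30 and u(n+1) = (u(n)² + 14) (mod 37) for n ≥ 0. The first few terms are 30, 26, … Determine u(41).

We have u(0) = 30,  u(1) = 26,  u(2) = 24,  u(3) = 35,  u(4) = 18,  u(5) = 5,  u(6) = 2,  u(7) = 18.
Since u(7) = u(4) = 18, the sequence is eventually periodic: after a pre-period of length 4 it cycles with period 3.
For n ≥ 4, u(n) depends only on (n - 4) mod 3. (41 - 4) mod 3 = 1, so u(41) = u(5) = 5.

5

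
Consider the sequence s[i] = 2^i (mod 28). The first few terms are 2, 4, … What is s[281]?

4

Listing terms: s[1] = 2, s[2] = 4, s[3] = 8, s[4] = 16, s[5] = 4.
Since s[5] = s[2] = 4, the sequence is eventually periodic: after a pre-period of length 1 it cycles with period 3.
For i ≥ 2, s[i] depends only on (i - 2) mod 3. (281 - 2) mod 3 = 0, so s[281] = s[2] = 4.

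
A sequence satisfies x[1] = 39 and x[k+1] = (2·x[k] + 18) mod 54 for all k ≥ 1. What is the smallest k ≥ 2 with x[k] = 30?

Listing terms: x[1] = 39,  x[2] = 42,  x[3] = 48,  x[4] = 6,  x[5] = 30,  x[6] = 24,  x[7] = 12,  x[8] = 42.
Since x[8] = x[2] = 42, the sequence is eventually periodic: after a pre-period of length 1 it cycles with period 6.
The value 30 first appears (with k ≥ 2) at x[5].

5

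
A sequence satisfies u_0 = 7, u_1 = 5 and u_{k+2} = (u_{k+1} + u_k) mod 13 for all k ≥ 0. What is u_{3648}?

1

Listing terms: u_0 = 7, u_1 = 5, u_2 = 12, u_3 = 4, u_4 = 3, u_5 = 7, u_6 = 10, u_7 = 4, u_8 = 1, u_9 = 5, u_{10} = 6, u_{11} = 11, u_{12} = 4, u_{13} = 2, u_{14} = 6, u_{15} = 8, u_{16} = 1, u_{17} = 9, u_{18} = 10, u_{19} = 6, u_{20} = 3, u_{21} = 9, u_{22} = 12, u_{23} = 8, u_{24} = 7, u_{25} = 2, u_{26} = 9, u_{27} = 11, u_{28} = 7, u_{29} = 5.
The sequence repeats with period 28.
(3648 - 0) mod 28 = 8, so u_{3648} = u_8 = 1.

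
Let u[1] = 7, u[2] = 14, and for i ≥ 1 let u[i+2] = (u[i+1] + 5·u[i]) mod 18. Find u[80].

14

u[1] = 7,  u[2] = 14,  u[3] = 13,  u[4] = 11,  u[5] = 4,  u[6] = 5,  u[7] = 7,  u[8] = 14.
Since (u[7], u[8]) = (u[1], u[2]) = (7, 14) (two consecutive terms determine the rest), the sequence is periodic with period 6.
So u[80] = u[1 + ((80-1) mod 6)] = u[2] = 14.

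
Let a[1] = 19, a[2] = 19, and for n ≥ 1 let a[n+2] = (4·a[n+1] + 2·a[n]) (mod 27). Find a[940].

8

Listing terms: a[1] = 19,  a[2] = 19,  a[3] = 6,  a[4] = 8,  a[5] = 17,  a[6] = 3,  a[7] = 19,  a[8] = 1,  a[9] = 15,  a[10] = 8,  a[11] = 8,  a[12] = 21,  a[13] = 19,  a[14] = 10,  a[15] = 24,  a[16] = 8,  a[17] = 26,  a[18] = 12,  a[19] = 19,  a[20] = 19.
Since (a[19], a[20]) = (a[1], a[2]) = (19, 19) (two consecutive terms determine the rest), the sequence is periodic with period 18.
So a[940] = a[1 + ((940-1) mod 18)] = a[4] = 8.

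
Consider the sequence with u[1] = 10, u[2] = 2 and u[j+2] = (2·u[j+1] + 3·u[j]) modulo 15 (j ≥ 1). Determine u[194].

Computing terms: u[1] = 10,  u[2] = 2,  u[3] = 4,  u[4] = 14,  u[5] = 10,  u[6] = 2.
The sequence repeats with period 4.
(194 - 1) mod 4 = 1, so u[194] = u[2] = 2.

2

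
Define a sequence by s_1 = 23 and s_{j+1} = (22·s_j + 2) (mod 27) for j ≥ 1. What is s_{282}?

s_1 = 23; s_2 = 22; s_3 = 0; s_4 = 2; s_5 = 19; s_6 = 15; s_7 = 8; s_8 = 16; s_9 = 3; s_{10} = 14; s_{11} = 13; s_{12} = 18; s_{13} = 20; s_{14} = 10; s_{15} = 6; s_{16} = 26; s_{17} = 7; s_{18} = 21; s_{19} = 5; s_{20} = 4; s_{21} = 9; s_{22} = 11; s_{23} = 1; s_{24} = 24; s_{25} = 17; s_{26} = 25; s_{27} = 12; s_{28} = 23.
Since s_{28} = s_1 = 23, the sequence is periodic with period 27.
So s_{282} = s_{1 + ((282-1) mod 27)} = s_{12} = 18.

18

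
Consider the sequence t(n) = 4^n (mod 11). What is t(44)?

3

t(0) = 1, t(1) = 4, t(2) = 5, t(3) = 9, t(4) = 3, t(5) = 1.
Since t(5) = t(0) = 1, the sequence is periodic with period 5.
(44 - 0) mod 5 = 4, so t(44) = t(4) = 3.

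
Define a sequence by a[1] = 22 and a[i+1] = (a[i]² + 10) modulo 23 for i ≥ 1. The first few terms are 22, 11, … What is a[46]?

Listing terms: a[1] = 22,  a[2] = 11,  a[3] = 16,  a[4] = 13,  a[5] = 18,  a[6] = 12,  a[7] = 16.
Since a[7] = a[3] = 16, the sequence is eventually periodic: after a pre-period of length 2 it cycles with period 4.
For i ≥ 3, a[i] depends only on (i - 3) mod 4. (46 - 3) mod 4 = 3, so a[46] = a[6] = 12.

12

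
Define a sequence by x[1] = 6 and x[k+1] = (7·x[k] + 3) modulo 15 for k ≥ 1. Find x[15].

3

We have x[1] = 6; x[2] = 0; x[3] = 3; x[4] = 9; x[5] = 6.
Since x[5] = x[1] = 6, the sequence is periodic with period 4.
(15 - 1) mod 4 = 2, so x[15] = x[3] = 3.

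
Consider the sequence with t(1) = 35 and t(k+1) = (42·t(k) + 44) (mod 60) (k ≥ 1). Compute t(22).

Computing terms: t(1) = 35; t(2) = 14; t(3) = 32; t(4) = 8; t(5) = 20; t(6) = 44; t(7) = 32.
Since t(7) = t(3) = 32, the sequence is eventually periodic: after a pre-period of length 2 it cycles with period 4.
For k ≥ 3, t(k) depends only on (k - 3) mod 4. (22 - 3) mod 4 = 3, so t(22) = t(6) = 44.

44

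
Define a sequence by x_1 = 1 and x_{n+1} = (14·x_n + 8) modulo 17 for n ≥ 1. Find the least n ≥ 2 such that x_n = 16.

10

Listing terms: x_1 = 1, x_2 = 5, x_3 = 10, x_4 = 12, x_5 = 6, x_6 = 7, x_7 = 4, x_8 = 13, x_9 = 3, x_{10} = 16, x_{11} = 11, x_{12} = 9, x_{13} = 15, x_{14} = 14, x_{15} = 0, x_{16} = 8, x_{17} = 1.
Since x_{17} = x_1 = 1, the sequence is periodic with period 16.
The value 16 first appears (with n ≥ 2) at x_{10}.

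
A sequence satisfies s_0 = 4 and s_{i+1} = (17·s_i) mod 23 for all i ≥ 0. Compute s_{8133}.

Computing terms: s_0 = 4; s_1 = 22; s_2 = 6; s_3 = 10; s_4 = 9; s_5 = 15; s_6 = 2; s_7 = 11; s_8 = 3; s_9 = 5; s_{10} = 16; s_{11} = 19; s_{12} = 1; s_{13} = 17; s_{14} = 13; s_{15} = 14; s_{16} = 8; s_{17} = 21; s_{18} = 12; s_{19} = 20; s_{20} = 18; s_{21} = 7; s_{22} = 4.
The sequence repeats with period 22.
So s_{8133} = s_{0 + ((8133-0) mod 22)} = s_{15} = 14.

14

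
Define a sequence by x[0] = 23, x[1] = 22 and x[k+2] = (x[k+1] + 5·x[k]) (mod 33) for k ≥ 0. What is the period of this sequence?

40

x[0] = 23, x[1] = 22, x[2] = 5, x[3] = 16, x[4] = 8, x[5] = 22, x[6] = 29, x[7] = 7, x[8] = 20, x[9] = 22, x[10] = 23, x[11] = 1, x[12] = 17, x[13] = 22, x[14] = 8, x[15] = 19, x[16] = 26, x[17] = 22, x[18] = 20, x[19] = 31, x[20] = 32, x[21] = 22, x[22] = 17, x[23] = 28, x[24] = 14, x[25] = 22, x[26] = 26, x[27] = 4, x[28] = 2, x[29] = 22, x[30] = 32, x[31] = 10, x[32] = 5, x[33] = 22, x[34] = 14, x[35] = 25, x[36] = 29, x[37] = 22, x[38] = 2, x[39] = 13, x[40] = 23, x[41] = 22.
The sequence repeats with period 40.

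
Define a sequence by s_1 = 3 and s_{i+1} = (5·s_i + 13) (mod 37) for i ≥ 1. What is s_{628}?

Computing terms: s_1 = 3,  s_2 = 28,  s_3 = 5,  s_4 = 1,  s_5 = 18,  s_6 = 29,  s_7 = 10,  s_8 = 26,  s_9 = 32,  s_{10} = 25,  s_{11} = 27,  s_{12} = 0,  s_{13} = 13,  s_{14} = 4,  s_{15} = 33,  s_{16} = 30,  s_{17} = 15,  s_{18} = 14,  s_{19} = 9,  s_{20} = 21,  s_{21} = 7,  s_{22} = 11,  s_{23} = 31,  s_{24} = 20,  s_{25} = 2,  s_{26} = 23,  s_{27} = 17,  s_{28} = 24,  s_{29} = 22,  s_{30} = 12,  s_{31} = 36,  s_{32} = 8,  s_{33} = 16,  s_{34} = 19,  s_{35} = 34,  s_{36} = 35,  s_{37} = 3.
The sequence repeats with period 36.
(628 - 1) mod 36 = 15, so s_{628} = s_{16} = 30.

30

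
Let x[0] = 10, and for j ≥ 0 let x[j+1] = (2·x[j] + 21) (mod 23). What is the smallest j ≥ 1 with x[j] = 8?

x[0] = 10,  x[1] = 18,  x[2] = 11,  x[3] = 20,  x[4] = 15,  x[5] = 5,  x[6] = 8,  x[7] = 14,  x[8] = 3,  x[9] = 4,  x[10] = 6,  x[11] = 10.
Since x[11] = x[0] = 10, the sequence is periodic with period 11.
The value 8 first appears (with j ≥ 1) at x[6].

6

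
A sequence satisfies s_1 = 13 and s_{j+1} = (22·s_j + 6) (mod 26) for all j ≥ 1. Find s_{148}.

0

s_1 = 13; s_2 = 6; s_3 = 8; s_4 = 0; s_5 = 6.
Since s_5 = s_2 = 6, the sequence is eventually periodic: after a pre-period of length 1 it cycles with period 3.
For j ≥ 2, s_j depends only on (j - 2) mod 3. (148 - 2) mod 3 = 2, so s_{148} = s_4 = 0.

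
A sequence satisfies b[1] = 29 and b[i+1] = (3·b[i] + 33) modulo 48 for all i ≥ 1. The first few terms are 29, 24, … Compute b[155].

Listing terms: b[1] = 29, b[2] = 24, b[3] = 9, b[4] = 12, b[5] = 21, b[6] = 0, b[7] = 33, b[8] = 36, b[9] = 45, b[10] = 24.
Since b[10] = b[2] = 24, the sequence is eventually periodic: after a pre-period of length 1 it cycles with period 8.
For i ≥ 2, b[i] depends only on (i - 2) mod 8. (155 - 2) mod 8 = 1, so b[155] = b[3] = 9.

9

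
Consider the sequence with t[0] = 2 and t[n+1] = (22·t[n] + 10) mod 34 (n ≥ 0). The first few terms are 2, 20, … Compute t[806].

32

t[0] = 2; t[1] = 20; t[2] = 8; t[3] = 16; t[4] = 22; t[5] = 18; t[6] = 32; t[7] = 0; t[8] = 10; t[9] = 26; t[10] = 4; t[11] = 30; t[12] = 24; t[13] = 28; t[14] = 14; t[15] = 12; t[16] = 2.
The sequence repeats with period 16.
(806 - 0) mod 16 = 6, so t[806] = t[6] = 32.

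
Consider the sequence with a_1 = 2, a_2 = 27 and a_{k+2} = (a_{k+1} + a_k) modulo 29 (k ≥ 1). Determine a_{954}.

Computing terms: a_1 = 2; a_2 = 27; a_3 = 0; a_4 = 27; a_5 = 27; a_6 = 25; a_7 = 23; a_8 = 19; a_9 = 13; a_{10} = 3; a_{11} = 16; a_{12} = 19; a_{13} = 6; a_{14} = 25; a_{15} = 2; a_{16} = 27.
The sequence repeats with period 14.
(954 - 1) mod 14 = 1, so a_{954} = a_2 = 27.

27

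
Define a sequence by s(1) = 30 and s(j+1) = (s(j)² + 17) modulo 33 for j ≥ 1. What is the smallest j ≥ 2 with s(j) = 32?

We have s(1) = 30, s(2) = 26, s(3) = 0, s(4) = 17, s(5) = 9, s(6) = 32, s(7) = 18, s(8) = 11, s(9) = 6, s(10) = 20, s(11) = 21, s(12) = 29, s(13) = 0.
Since s(13) = s(3) = 0, the sequence is eventually periodic: after a pre-period of length 2 it cycles with period 10.
The value 32 first appears (with j ≥ 2) at s(6).

6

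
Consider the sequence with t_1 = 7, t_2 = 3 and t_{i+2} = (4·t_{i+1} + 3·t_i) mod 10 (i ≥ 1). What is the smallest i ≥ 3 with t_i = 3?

Listing terms: t_1 = 7; t_2 = 3; t_3 = 3; t_4 = 1; t_5 = 3; t_6 = 5; t_7 = 9; t_8 = 1; t_9 = 1; t_{10} = 7; t_{11} = 1; t_{12} = 5; t_{13} = 3; t_{14} = 7; t_{15} = 7; t_{16} = 9; t_{17} = 7; t_{18} = 5; t_{19} = 1; t_{20} = 9; t_{21} = 9; t_{22} = 3; t_{23} = 9; t_{24} = 5; t_{25} = 7; t_{26} = 3.
The sequence repeats with period 24.
The value 3 first appears (with i ≥ 3) at t_3.

3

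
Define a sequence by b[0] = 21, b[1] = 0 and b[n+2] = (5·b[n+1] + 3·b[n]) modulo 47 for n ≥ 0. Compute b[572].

27

Computing terms: b[0] = 21,  b[1] = 0,  b[2] = 16,  b[3] = 33,  b[4] = 25,  b[5] = 36,  b[6] = 20,  b[7] = 20,  b[8] = 19,  b[9] = 14,  b[10] = 33,  b[11] = 19,  b[12] = 6,  b[13] = 40,  b[14] = 30,  b[15] = 35,  b[16] = 30,  b[17] = 20,  b[18] = 2,  b[19] = 23,  b[20] = 27,  b[21] = 16,  b[22] = 20,  b[23] = 7,  b[24] = 1,  b[25] = 26,  b[26] = 39,  b[27] = 38,  b[28] = 25,  b[29] = 4,  b[30] = 1,  b[31] = 17,  b[32] = 41,  b[33] = 21,  b[34] = 40,  b[35] = 28,  b[36] = 25,  b[37] = 21,  b[38] = 39,  b[39] = 23,  b[40] = 44,  b[41] = 7,  b[42] = 26,  b[43] = 10,  b[44] = 34,  b[45] = 12,  b[46] = 21,  b[47] = 0.
Since (b[46], b[47]) = (b[0], b[1]) = (21, 0) (two consecutive terms determine the rest), the sequence is periodic with period 46.
So b[572] = b[0 + ((572-0) mod 46)] = b[20] = 27.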